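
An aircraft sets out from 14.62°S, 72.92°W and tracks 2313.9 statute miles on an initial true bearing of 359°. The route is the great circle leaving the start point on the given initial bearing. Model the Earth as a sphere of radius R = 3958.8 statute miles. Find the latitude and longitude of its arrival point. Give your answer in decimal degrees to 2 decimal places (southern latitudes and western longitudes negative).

latitude 18.86°, longitude -73.50°

The arc subtends δ = 2313.9/3958.8 = 0.584495 rad at the centre.
Start latitude φ₁ = -0.255167 rad; initial bearing θ = 6.265732 rad.
Applying the spherical law of cosines for sides, sin φ₂ = sin φ₁ cos δ + cos φ₁ sin δ cos θ = 0.323326, so φ₂ = 18.86°.
Δλ = atan2( sin θ sin δ cos φ₁ , cos δ − sin φ₁ sin φ₂ ) = atan2(-0.009318, 0.915600) = -0.010177 rad = -0.58°.
λ₂ = -72.92° + -0.58° = -73.50°.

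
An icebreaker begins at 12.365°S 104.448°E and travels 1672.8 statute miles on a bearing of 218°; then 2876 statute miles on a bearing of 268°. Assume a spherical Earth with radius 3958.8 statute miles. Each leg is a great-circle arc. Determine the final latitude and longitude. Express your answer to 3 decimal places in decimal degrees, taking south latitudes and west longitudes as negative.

Apply the spherical direct solution leg by leg, carrying full precision between legs.
Leg 1: from (-12.365°, 104.448°), δ = 1672.8/3958.8 = 0.422552 rad, θ = 218° → φ = -30.728°, λ = 87.368°.
Leg 2: from (-30.728°, 87.368°), δ = 2876/3958.8 = 0.726483 rad, θ = 268° → φ = -23.696°, λ = 40.902°.

latitude -23.696°, longitude 40.902°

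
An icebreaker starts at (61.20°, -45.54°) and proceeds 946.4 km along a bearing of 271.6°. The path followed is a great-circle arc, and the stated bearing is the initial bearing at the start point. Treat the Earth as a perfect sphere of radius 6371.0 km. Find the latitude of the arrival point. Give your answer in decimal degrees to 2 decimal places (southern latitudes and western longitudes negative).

δ = 946.4/6371 = 0.148548 rad (8.5112°).
Start latitude φ₁ = 1.068142 rad; initial bearing θ = 4.740314 rad.
Destination latitude: φ₂ = arcsin( sin φ₁ cos δ + cos φ₁ sin δ cos θ ) = arcsin(0.868647) = 60.30°.
For the longitude increment, Δλ = atan2( sin θ sin δ cos φ₁, cos δ − sin φ₁ sin φ₂ ) = atan2(-0.071273, 0.227786) = -17.37°.
λ₂ = λ₁ + Δλ = -62.91°.

latitude 60.30°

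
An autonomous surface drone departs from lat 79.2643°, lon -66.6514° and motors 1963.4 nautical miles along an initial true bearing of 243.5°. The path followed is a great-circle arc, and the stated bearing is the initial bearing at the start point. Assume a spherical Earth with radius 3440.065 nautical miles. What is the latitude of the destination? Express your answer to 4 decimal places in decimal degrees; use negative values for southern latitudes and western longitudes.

δ = 1963.4/3440.065 = 0.570745 rad (32.7013°).
With φ₁ = 79.2643° = 1.383423 rad and θ = 243.5° = 4.249877 rad:
Destination latitude: φ₂ = arcsin( sin φ₁ cos δ + cos φ₁ sin δ cos θ ) = arcsin(0.781865) = 51.4317°.
Then Δλ = atan2(-0.090065, 0.073319) = -0.887539 rad, from sin θ sin δ cos φ₁ over cos δ − sin φ₁ sin φ₂.
Hence λ₂ = -66.6514° + -50.8522° = -117.5036°.

latitude 51.4317°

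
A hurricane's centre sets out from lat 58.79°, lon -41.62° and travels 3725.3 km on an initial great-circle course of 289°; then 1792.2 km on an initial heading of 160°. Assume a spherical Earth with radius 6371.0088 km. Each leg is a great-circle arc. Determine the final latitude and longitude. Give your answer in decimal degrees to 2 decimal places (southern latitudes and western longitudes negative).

latitude 38.34°, longitude -96.59°

Apply the spherical direct solution leg by leg, carrying full precision between legs.
Leg 1: from (58.79°, -41.62°), δ = 3725.3/6371.0088 = 0.584727 rad, θ = 289° → φ = 53.74°, λ = -103.54°.
Leg 2: from (53.74°, -103.54°), δ = 1792.2/6371.0088 = 0.281306 rad, θ = 160° → φ = 38.34°, λ = -96.59°.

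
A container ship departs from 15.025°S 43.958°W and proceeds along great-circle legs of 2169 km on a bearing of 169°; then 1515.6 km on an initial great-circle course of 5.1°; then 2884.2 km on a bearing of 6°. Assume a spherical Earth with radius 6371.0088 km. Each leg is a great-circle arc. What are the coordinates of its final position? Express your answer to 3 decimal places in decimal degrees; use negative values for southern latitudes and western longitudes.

Apply the spherical direct solution leg by leg, carrying full precision between legs.
Leg 1: from (-15.025°, -43.958°), δ = 2169/6371.0088 = 0.340448 rad, θ = 169° → φ = -34.120°, λ = -39.544°.
Leg 2: from (-34.120°, -39.544°), δ = 1515.6/6371.0088 = 0.237890 rad, θ = 5.1° → φ = -20.537°, λ = -38.262°.
Leg 3: from (-20.537°, -38.262°), δ = 2884.2/6371.0088 = 0.452707 rad, θ = 6° → φ = 5.272°, λ = -35.631°.

latitude 5.272°, longitude -35.631°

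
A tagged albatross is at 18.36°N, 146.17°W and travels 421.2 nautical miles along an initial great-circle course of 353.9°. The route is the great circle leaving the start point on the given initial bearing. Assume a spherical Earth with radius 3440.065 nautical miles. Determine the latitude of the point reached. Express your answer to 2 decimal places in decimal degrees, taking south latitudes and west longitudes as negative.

Central angle δ = d/R = 0.122440 rad.
With φ₁ = 18.36° = 0.320442 rad and θ = 353.9° = 6.176720 rad:
Applying the spherical law of cosines for sides, sin φ₂ = sin φ₁ cos δ + cos φ₁ sin δ cos θ = 0.427889, so φ₂ = 25.33°.
Δλ = atan2( sin θ sin δ cos φ₁ , cos δ − sin φ₁ sin φ₂ ) = atan2(-0.012318, 0.857734) = -0.014360 rad = -0.82°.
Hence λ₂ = -146.17° + -0.82° = -146.99°.

latitude 25.33°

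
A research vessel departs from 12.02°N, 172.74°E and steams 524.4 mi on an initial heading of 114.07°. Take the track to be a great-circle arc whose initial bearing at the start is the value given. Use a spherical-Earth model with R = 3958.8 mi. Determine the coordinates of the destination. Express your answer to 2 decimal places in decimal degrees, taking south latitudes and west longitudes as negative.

Angular distance δ = d/R = 524.4 / 3958.8 = 0.132464 rad.
Start latitude φ₁ = 0.209789 rad; initial bearing θ = 1.990897 rad.
Destination latitude: φ₂ = arcsin( sin φ₁ cos δ + cos φ₁ sin δ cos θ ) = arcsin(0.153742) = 8.84°.
Δλ = atan2( sin θ sin δ cos φ₁ , cos δ − sin φ₁ sin φ₂ ) = atan2(0.117949, 0.959222) = 0.122349 rad = 7.01°.
Hence λ₂ = 172.74° + 7.01° = 179.75°.

latitude 8.84°, longitude 179.75°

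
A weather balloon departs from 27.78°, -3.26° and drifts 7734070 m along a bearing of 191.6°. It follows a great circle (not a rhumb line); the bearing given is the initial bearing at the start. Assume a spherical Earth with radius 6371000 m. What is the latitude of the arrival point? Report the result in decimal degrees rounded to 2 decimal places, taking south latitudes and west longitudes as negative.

The arc subtends δ = 7734070/6371000 = 1.213949 rad at the centre.
Converting: φ₁ = 0.484852 rad, θ = 3.344051 rad.
sin φ₂ = sin φ₁ cos δ + cos φ₁ sin δ cos θ = (0.466078)(0.349322) + (0.884744)(0.937003)(-0.979575) = -0.649264
φ₂ = asin(-0.649264) = -0.706616 rad = -40.49°.
Then Δλ = atan2(-0.166695, 0.651929) = -0.250331 rad, from sin θ sin δ cos φ₁ over cos δ − sin φ₁ sin φ₂.
λ₂ = λ₁ + Δλ = -17.60°.

latitude -40.49°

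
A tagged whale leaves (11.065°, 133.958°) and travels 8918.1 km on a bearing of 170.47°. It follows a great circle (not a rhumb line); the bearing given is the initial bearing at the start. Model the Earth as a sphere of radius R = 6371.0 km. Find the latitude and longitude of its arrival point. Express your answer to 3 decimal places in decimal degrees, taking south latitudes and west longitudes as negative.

latitude -67.086°, longitude 158.731°

δ = 8918.1/6371 = 1.399796 rad (80.2024°).
With φ₁ = 11.065° = 0.193121 rad and θ = 170.47° = 2.975263 rad:
Applying the spherical law of cosines for sides, sin φ₂ = sin φ₁ cos δ + cos φ₁ sin δ cos θ = -0.921090, so φ₂ = -67.086°.
Then Δλ = atan2(0.160116, 0.346946) = 0.432378 rad, from sin θ sin δ cos φ₁ over cos δ − sin φ₁ sin φ₂.
λ₂ = 133.958° + 24.773° = 158.731°.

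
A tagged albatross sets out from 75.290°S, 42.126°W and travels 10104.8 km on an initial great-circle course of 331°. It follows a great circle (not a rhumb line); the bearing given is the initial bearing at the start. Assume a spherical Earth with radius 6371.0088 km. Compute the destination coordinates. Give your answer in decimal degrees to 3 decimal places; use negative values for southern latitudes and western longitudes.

latitude 13.699°, longitude -72.056°

Central angle δ = d/R = 1.586060 rad.
Start latitude φ₁ = -1.314058 rad; initial bearing θ = 5.777040 rad.
sin φ₂ = sin φ₁ cos δ + cos φ₁ sin δ cos θ = (-0.967223)(-0.015263) + (0.253927)(0.999884)(0.874620) = 0.236826
φ₂ = asin(0.236826) = 0.239098 rad = 13.699°.
Then Δλ = atan2(-0.123092, 0.213801) = -0.522383 rad, from sin θ sin δ cos φ₁ over cos δ − sin φ₁ sin φ₂.
λ₂ = λ₁ + Δλ = -72.056°.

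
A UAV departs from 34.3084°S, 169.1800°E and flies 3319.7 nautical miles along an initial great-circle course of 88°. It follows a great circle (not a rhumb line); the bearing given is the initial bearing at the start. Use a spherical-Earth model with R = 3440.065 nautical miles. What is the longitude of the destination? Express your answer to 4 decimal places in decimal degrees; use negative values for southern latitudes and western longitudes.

Central angle δ = d/R = 0.965011 rad.
Converting: φ₁ = -0.598795 rad, θ = 1.535890 rad.
Destination latitude: φ₂ = arcsin( sin φ₁ cos δ + cos φ₁ sin δ cos θ ) = arcsin(-0.297247) = -17.2923°.
For the longitude increment, Δλ = atan2( sin θ sin δ cos φ₁, cos δ − sin φ₁ sin φ₂ ) = atan2(0.678617, 0.401865) = 59.3667°.
λ₂ = 169.1800° + 59.3667° = 228.5467°, normalized to (−180°, 180°] → -131.4533°.

longitude -131.4533°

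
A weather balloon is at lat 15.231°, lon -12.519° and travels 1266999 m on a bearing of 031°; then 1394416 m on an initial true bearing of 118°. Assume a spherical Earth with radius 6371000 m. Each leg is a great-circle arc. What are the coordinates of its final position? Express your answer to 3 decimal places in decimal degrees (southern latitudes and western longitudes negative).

Apply the spherical direct solution leg by leg, carrying full precision between legs.
Leg 1: from (15.231°, -12.519°), δ = 1266999/6371000 = 0.198870 rad, θ = 31° → φ = 24.893°, λ = -6.078°.
Leg 2: from (24.893°, -6.078°), δ = 1394416/6371000 = 0.218869 rad, θ = 118° → φ = 18.568°, λ = 5.589°.

latitude 18.568°, longitude 5.589°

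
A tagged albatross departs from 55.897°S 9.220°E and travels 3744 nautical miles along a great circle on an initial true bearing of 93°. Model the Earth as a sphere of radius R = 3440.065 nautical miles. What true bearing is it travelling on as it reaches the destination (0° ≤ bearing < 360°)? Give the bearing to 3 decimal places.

final bearing 37.874°

Central angle δ = d/R = 1.088352 rad.
With φ₁ = -55.897° = -0.975587 rad and θ = 93° = 1.623156 rad:
Applying the spherical law of cosines for sides, sin φ₂ = sin φ₁ cos δ + cos φ₁ sin δ cos θ = -0.410157, so φ₂ = -24.215°.
Δλ = atan2( sin θ sin δ cos φ₁ , cos δ − sin φ₁ sin φ₂ ) = atan2(0.496007, 0.124324) = 1.325206 rad = 75.929°.
λ₂ = 9.220° + 75.929° = 85.149°.
The forward bearing on arrival equals the back-azimuth from the destination plus 180°.
Back-azimuth from P₂ (-24.215°, 85.149°) to P₁ (-55.897°, 9.220°), with Δλ' = λ₁ − λ₂ = -75.929°: atan2( sin Δλ' cos φ₁ , cos φ₂ sin φ₁ − sin φ₂ cos φ₁ cos Δλ' ) = 217.874°.
Final bearing = (217.874° + 180°) mod 360° = 37.874°.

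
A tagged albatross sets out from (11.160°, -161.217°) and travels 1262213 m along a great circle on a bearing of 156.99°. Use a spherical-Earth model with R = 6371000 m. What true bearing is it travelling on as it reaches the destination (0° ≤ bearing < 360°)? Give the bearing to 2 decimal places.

Central angle δ = d/R = 0.198119 rad.
Converting: φ₁ = 0.194779 rad, θ = 2.739992 rad.
Destination latitude: φ₂ = arcsin( sin φ₁ cos δ + cos φ₁ sin δ cos θ ) = arcsin(0.012024) = 0.689°.
Δλ = atan2( sin θ sin δ cos φ₁ , cos δ − sin φ₁ sin φ₂ ) = atan2(0.075482, 0.978111) = 0.077019 rad = 4.413°.
λ₂ = λ₁ + Δλ = -156.804°.
The forward bearing on arrival equals the back-azimuth from the destination plus 180°.
Back-azimuth from P₂ (0.69°, -156.80°) to P₁ (11.16°, -161.22°), with Δλ' = λ₁ − λ₂ = -4.41°: atan2( sin Δλ' cos φ₁ , cos φ₂ sin φ₁ − sin φ₂ cos φ₁ cos Δλ' ) = 337.45°.
Final bearing = (337.45° + 180°) mod 360° = 157.45°.

final bearing 157.45°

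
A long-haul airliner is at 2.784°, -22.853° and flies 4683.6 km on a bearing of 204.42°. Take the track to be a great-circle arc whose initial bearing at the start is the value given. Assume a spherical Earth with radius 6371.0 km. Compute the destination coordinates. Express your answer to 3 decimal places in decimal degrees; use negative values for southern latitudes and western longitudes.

latitude -35.026°, longitude -42.645°

δ = 4683.6/6371 = 0.735144 rad (42.1206°).
Converting: φ₁ = 0.048590 rad, θ = 3.567802 rad.
Applying the spherical law of cosines for sides, sin φ₂ = sin φ₁ cos δ + cos φ₁ sin δ cos θ = -0.573946, so φ₂ = -35.026°.
Then Δλ = atan2(-0.276952, 0.769611) = -0.345432 rad, from sin θ sin δ cos φ₁ over cos δ − sin φ₁ sin φ₂.
λ₂ = -22.853° + -19.792° = -42.645°.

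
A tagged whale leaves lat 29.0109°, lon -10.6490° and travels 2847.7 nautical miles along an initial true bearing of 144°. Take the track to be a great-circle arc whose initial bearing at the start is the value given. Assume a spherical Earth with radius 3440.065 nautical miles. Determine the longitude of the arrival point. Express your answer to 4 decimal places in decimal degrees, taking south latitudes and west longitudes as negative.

Central angle δ = d/R = 0.827804 rad.
Start latitude φ₁ = 0.506336 rad; initial bearing θ = 2.513274 rad.
sin φ₂ = sin φ₁ cos δ + cos φ₁ sin δ cos θ = (0.484976)(0.676495) + (0.874527)(0.736448)(-0.809017) = -0.192959
φ₂ = asin(-0.192959) = -0.194177 rad = -11.1255°.
Then Δλ = atan2(0.378559, 0.770075) = 0.456895 rad, from sin θ sin δ cos φ₁ over cos δ − sin φ₁ sin φ₂.
λ₂ = -10.6490° + 26.1782° = 15.5292°.

longitude 15.5292°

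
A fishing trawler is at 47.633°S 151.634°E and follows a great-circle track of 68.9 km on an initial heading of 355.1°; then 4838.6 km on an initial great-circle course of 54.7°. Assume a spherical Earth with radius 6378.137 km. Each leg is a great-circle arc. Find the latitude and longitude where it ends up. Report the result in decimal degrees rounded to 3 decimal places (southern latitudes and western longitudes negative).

latitude -15.065°, longitude -172.893°

Apply the spherical direct solution leg by leg, carrying full precision between legs.
Leg 1: from (-47.633°, 151.634°), δ = 68.9/6378.137 = 0.010803 rad, θ = 355.1° → φ = -47.016°, λ = 151.556°.
Leg 2: from (-47.016°, 151.556°), δ = 4838.6/6378.137 = 0.758623 rad, θ = 54.7° → φ = -15.065°, λ = -172.893°.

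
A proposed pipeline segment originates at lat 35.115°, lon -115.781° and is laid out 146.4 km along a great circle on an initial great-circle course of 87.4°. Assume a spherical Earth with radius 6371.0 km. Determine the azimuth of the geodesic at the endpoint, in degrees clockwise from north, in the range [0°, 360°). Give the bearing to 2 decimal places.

The arc subtends δ = 146.4/6371 = 0.022979 rad at the centre.
With φ₁ = 35.115° = 0.612872 rad and θ = 87.4° = 1.525418 rad:
sin φ₂ = sin φ₁ cos δ + cos φ₁ sin δ cos θ = (0.575219)(0.999736) + (0.817999)(0.022977)(0.045363) = 0.575920
φ₂ = asin(0.575920) = 0.613729 rad = 35.164°.
Then Δλ = atan2(0.018776, 0.668456) = 0.028081 rad, from sin θ sin δ cos φ₁ over cos δ − sin φ₁ sin φ₂.
λ₂ = -115.781° + 1.609° = -114.172°.
The forward bearing on arrival equals the back-azimuth from the destination plus 180°.
Back-azimuth from P₂ (35.16°, -114.17°) to P₁ (35.12°, -115.78°), with Δλ' = λ₁ − λ₂ = -1.61°: atan2( sin Δλ' cos φ₁ , cos φ₂ sin φ₁ − sin φ₂ cos φ₁ cos Δλ' ) = 268.33°.
Final bearing = (268.33° + 180°) mod 360° = 88.33°.

final bearing 88.33°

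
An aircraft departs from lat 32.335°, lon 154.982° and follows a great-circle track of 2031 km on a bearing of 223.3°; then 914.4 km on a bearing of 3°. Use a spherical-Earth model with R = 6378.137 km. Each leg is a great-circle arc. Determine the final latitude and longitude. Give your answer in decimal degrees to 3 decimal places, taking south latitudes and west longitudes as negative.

Apply the spherical direct solution leg by leg, carrying full precision between legs.
Leg 1: from (32.335°, 154.982°), δ = 2031/6378.137 = 0.318432 rad, θ = 223.3° → φ = 18.389°, λ = 141.905°.
Leg 2: from (18.389°, 141.905°), δ = 914.4/6378.137 = 0.143365 rad, θ = 3° → φ = 26.591°, λ = 142.384°.

latitude 26.591°, longitude 142.384°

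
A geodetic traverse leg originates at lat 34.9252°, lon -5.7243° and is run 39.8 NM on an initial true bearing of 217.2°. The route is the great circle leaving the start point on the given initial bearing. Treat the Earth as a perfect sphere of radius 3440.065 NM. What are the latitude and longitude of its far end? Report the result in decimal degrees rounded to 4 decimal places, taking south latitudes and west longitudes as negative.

latitude 34.3962°, longitude -6.2100°

δ = 39.8/3440.065 = 0.011570 rad (0.6629°).
With φ₁ = 34.9252° = 0.609560 rad and θ = 217.2° = 3.790855 rad:
Destination latitude: φ₂ = arcsin( sin φ₁ cos δ + cos φ₁ sin δ cos θ ) = arcsin(0.564913) = 34.3962°.
Δλ = atan2( sin θ sin δ cos φ₁ , cos δ − sin φ₁ sin φ₂ ) = atan2(-0.005735, 0.676517) = -0.008477 rad = -0.4857°.
λ₂ = -5.7243° + -0.4857° = -6.2100°.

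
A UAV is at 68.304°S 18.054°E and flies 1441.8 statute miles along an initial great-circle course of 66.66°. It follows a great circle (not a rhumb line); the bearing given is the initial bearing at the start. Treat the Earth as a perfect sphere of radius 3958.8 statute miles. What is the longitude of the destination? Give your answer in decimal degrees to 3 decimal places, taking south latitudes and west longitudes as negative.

longitude 52.515°

Angular distance δ = d/R = 1441.8 / 3958.8 = 0.364201 rad.
Converting: φ₁ = -1.192130 rad, θ = 1.163436 rad.
Destination latitude: φ₂ = arcsin( sin φ₁ cos δ + cos φ₁ sin δ cos θ ) = arcsin(-0.816043) = -54.691°.
Δλ = atan2( sin θ sin δ cos φ₁ , cos δ − sin φ₁ sin φ₂ ) = atan2(0.120906, 0.176175) = 0.601461 rad = 34.461°.
Hence λ₂ = 18.054° + 34.461° = 52.515°.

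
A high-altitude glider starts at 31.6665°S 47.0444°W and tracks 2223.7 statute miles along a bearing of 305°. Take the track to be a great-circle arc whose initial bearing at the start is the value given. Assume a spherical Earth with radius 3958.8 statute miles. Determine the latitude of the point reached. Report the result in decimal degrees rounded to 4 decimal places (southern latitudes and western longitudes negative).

Central angle δ = d/R = 0.561711 rad.
With φ₁ = -31.6665° = -0.552685 rad and θ = 305° = 5.323254 rad:
sin φ₂ = sin φ₁ cos δ + cos φ₁ sin δ cos θ = (-0.524974)(0.846345) + (0.851118)(0.532635)(0.573576) = -0.184287
φ₂ = asin(-0.184287) = -0.185346 rad = -10.6196°.
For the longitude increment, Δλ = atan2( sin θ sin δ cos φ₁, cos δ − sin φ₁ sin φ₂ ) = atan2(-0.371350, 0.749599) = -26.3537°.
Hence λ₂ = -47.0444° + -26.3537° = -73.3981°.

latitude -10.6196°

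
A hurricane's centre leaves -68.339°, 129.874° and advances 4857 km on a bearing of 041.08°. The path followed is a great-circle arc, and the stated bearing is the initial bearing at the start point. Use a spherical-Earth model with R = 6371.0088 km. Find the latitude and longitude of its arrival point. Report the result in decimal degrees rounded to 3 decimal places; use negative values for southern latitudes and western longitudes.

Central angle δ = d/R = 0.762360 rad.
Converting: φ₁ = -1.192741 rad, θ = 0.716981 rad.
Applying the spherical law of cosines for sides, sin φ₂ = sin φ₁ cos δ + cos φ₁ sin δ cos θ = -0.479980, so φ₂ = -28.684°.
Δλ = atan2( sin θ sin δ cos φ₁ , cos δ − sin φ₁ sin φ₂ ) = atan2(0.167512, 0.277122) = 0.543699 rad = 31.152°.
λ₂ = 129.874° + 31.152° = 161.026°.

latitude -28.684°, longitude 161.026°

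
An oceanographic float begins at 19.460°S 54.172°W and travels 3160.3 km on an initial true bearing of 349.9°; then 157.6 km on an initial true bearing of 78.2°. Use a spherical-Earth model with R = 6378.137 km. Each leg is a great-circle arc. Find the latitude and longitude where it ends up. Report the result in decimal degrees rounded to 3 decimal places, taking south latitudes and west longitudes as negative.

latitude 8.814°, longitude -57.606°

Apply the spherical direct solution leg by leg, carrying full precision between legs.
Leg 1: from (-19.460°, -54.172°), δ = 3160.3/6378.137 = 0.495490 rad, θ = 349.9° → φ = 8.527°, λ = -59.008°.
Leg 2: from (8.527°, -59.008°), δ = 157.6/6378.137 = 0.024709 rad, θ = 78.2° → φ = 8.814°, λ = -57.606°.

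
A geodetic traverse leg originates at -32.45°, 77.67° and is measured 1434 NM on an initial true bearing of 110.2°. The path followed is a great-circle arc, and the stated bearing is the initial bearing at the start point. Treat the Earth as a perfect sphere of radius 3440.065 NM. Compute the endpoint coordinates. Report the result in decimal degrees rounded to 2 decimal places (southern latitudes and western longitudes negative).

latitude -37.49°, longitude 106.28°

Angular distance δ = d/R = 1434 / 3440.065 = 0.416853 rad.
Start latitude φ₁ = -0.566359 rad; initial bearing θ = 1.923353 rad.
Applying the spherical law of cosines for sides, sin φ₂ = sin φ₁ cos δ + cos φ₁ sin δ cos θ = -0.608593, so φ₂ = -37.49°.
For the longitude increment, Δλ = atan2( sin θ sin δ cos φ₁, cos δ − sin φ₁ sin φ₂ ) = atan2(0.320651, 0.587819) = 28.61°.
Hence λ₂ = 77.67° + 28.61° = 106.28°.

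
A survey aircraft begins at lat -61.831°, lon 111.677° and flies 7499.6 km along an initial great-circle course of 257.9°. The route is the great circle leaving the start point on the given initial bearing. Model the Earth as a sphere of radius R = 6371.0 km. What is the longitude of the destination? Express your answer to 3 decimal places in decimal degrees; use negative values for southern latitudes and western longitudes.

The arc subtends δ = 7499.6/6371 = 1.177146 rad at the centre.
Start latitude φ₁ = -1.079155 rad; initial bearing θ = 4.501204 rad.
Destination latitude: φ₂ = arcsin( sin φ₁ cos δ + cos φ₁ sin δ cos θ ) = arcsin(-0.429519) = -25.437°.
For the longitude increment, Δλ = atan2( sin θ sin δ cos φ₁, cos δ − sin φ₁ sin φ₂ ) = atan2(-0.426282, 0.004915) = -89.339°.
λ₂ = 111.677° + -89.339° = 22.338°.

longitude 22.338°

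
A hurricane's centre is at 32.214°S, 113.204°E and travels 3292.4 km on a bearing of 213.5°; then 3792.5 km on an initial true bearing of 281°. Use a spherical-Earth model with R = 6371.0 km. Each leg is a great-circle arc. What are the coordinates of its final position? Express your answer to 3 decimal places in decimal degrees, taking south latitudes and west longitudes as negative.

Apply the spherical direct solution leg by leg, carrying full precision between legs.
Leg 1: from (-32.214°, 113.204°), δ = 3292.4/6371 = 0.516779 rad, θ = 213.5° → φ = -54.297°, λ = 85.345°.
Leg 2: from (-54.297°, 85.345°), δ = 3792.5/6371 = 0.595275 rad, θ = 281° → φ = -37.585°, λ = 41.350°.

latitude -37.585°, longitude 41.350°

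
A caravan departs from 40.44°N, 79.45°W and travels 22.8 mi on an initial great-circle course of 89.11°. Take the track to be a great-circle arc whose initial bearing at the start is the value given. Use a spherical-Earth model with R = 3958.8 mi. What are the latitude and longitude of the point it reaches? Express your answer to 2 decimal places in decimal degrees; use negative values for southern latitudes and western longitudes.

The arc subtends δ = 22.8/3958.8 = 0.005759 rad at the centre.
Converting: φ₁ = 0.705811 rad, θ = 1.555263 rad.
sin φ₂ = sin φ₁ cos δ + cos φ₁ sin δ cos θ = (0.648651)(0.999983) + (0.761086)(0.005759)(0.015533) = 0.648709
φ₂ = asin(0.648709) = 0.705886 rad = 40.44°.
Δλ = atan2( sin θ sin δ cos φ₁ , cos δ − sin φ₁ sin φ₂ ) = atan2(0.004383, 0.579198) = 0.007567 rad = 0.43°.
λ₂ = -79.45° + 0.43° = -79.02°.

latitude 40.44°, longitude -79.02°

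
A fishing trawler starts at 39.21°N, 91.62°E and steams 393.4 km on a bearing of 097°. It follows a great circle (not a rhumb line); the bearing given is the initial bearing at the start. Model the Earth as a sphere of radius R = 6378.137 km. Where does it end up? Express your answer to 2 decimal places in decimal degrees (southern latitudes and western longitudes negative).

Central angle δ = d/R = 0.061679 rad.
With φ₁ = 39.21° = 0.684344 rad and θ = 97° = 1.692969 rad:
sin φ₂ = sin φ₁ cos δ + cos φ₁ sin δ cos θ = (0.632165)(0.998098) + (0.774834)(0.061640)(-0.121869) = 0.625142
φ₂ = asin(0.625142) = 0.675313 rad = 38.69°.
Δλ = atan2( sin θ sin δ cos φ₁ , cos δ − sin φ₁ sin φ₂ ) = atan2(0.047405, 0.602906) = 0.078466 rad = 4.50°.
λ₂ = 91.62° + 4.50° = 96.12°.

latitude 38.69°, longitude 96.12°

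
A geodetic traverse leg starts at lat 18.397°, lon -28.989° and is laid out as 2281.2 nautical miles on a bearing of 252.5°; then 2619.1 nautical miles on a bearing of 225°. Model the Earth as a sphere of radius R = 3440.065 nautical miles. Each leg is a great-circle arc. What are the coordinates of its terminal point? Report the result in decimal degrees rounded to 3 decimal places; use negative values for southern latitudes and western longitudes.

latitude -25.699°, longitude -97.829°

Apply the spherical direct solution leg by leg, carrying full precision between legs.
Leg 1: from (18.397°, -28.989°), δ = 2281.2/3440.065 = 0.663127 rad, θ = 252.5° → φ = 4.190°, λ = -65.051°.
Leg 2: from (4.190°, -65.051°), δ = 2619.1/3440.065 = 0.761352 rad, θ = 225° → φ = -25.699°, λ = -97.829°.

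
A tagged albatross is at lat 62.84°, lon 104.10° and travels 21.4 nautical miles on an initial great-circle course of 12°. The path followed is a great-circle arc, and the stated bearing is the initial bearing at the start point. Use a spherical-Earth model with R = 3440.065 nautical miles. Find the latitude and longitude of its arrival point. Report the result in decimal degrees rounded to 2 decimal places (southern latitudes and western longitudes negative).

Angular distance δ = d/R = 21.4 / 3440.065 = 0.006221 rad.
Start latitude φ₁ = 1.096765 rad; initial bearing θ = 0.209440 rad.
Applying the spherical law of cosines for sides, sin φ₂ = sin φ₁ cos δ + cos φ₁ sin δ cos θ = 0.892496, so φ₂ = 63.19°.
Then Δλ = atan2(0.000590, 0.205896) = 0.002867 rad, from sin θ sin δ cos φ₁ over cos δ − sin φ₁ sin φ₂.
λ₂ = λ₁ + Δλ = 104.26°.

latitude 63.19°, longitude 104.26°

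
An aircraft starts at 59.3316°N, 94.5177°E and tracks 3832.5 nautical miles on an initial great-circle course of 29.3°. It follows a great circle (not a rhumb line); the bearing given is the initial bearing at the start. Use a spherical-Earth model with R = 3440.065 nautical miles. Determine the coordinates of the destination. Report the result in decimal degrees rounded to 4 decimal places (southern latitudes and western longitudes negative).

Angular distance δ = d/R = 3832.5 / 3440.065 = 1.114078 rad.
With φ₁ = 59.3316° = 1.035532 rad and θ = 29.3° = 0.511381 rad:
Applying the spherical law of cosines for sides, sin φ₂ = sin φ₁ cos δ + cos φ₁ sin δ cos θ = 0.778547, so φ₂ = 51.1277°.
For the longitude increment, Δλ = atan2( sin θ sin δ cos φ₁, cos δ − sin φ₁ sin φ₂ ) = atan2(0.224034, -0.228649) = 135.5842°.
λ₂ = 94.5177° + 135.5842° = 230.1019°, normalized to (−180°, 180°] → -129.8981°.

latitude 51.1277°, longitude -129.8981°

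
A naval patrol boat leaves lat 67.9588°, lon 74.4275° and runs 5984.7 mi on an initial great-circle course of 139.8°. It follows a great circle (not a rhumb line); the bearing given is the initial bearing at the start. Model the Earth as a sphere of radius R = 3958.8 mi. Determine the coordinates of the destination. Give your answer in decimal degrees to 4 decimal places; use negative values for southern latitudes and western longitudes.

latitude -13.3813°, longitude 115.9040°

The arc subtends δ = 5984.7/3958.8 = 1.511746 rad at the centre.
Start latitude φ₁ = 1.186105 rad; initial bearing θ = 2.439970 rad.
Applying the spherical law of cosines for sides, sin φ₂ = sin φ₁ cos δ + cos φ₁ sin δ cos θ = -0.231430, so φ₂ = -13.3813°.
For the longitude increment, Δλ = atan2( sin θ sin δ cos φ₁, cos δ − sin φ₁ sin φ₂ ) = atan2(0.241801, 0.273532) = 41.4765°.
λ₂ = 74.4275° + 41.4765° = 115.9040°.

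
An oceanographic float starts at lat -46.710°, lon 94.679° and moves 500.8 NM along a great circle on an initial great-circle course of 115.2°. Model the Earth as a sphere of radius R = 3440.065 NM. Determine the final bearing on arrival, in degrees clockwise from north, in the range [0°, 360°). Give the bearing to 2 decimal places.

final bearing 106.46°

δ = 500.8/3440.065 = 0.145579 rad (8.3410°).
Converting: φ₁ = -0.815243 rad, θ = 2.010619 rad.
Applying the spherical law of cosines for sides, sin φ₂ = sin φ₁ cos δ + cos φ₁ sin δ cos θ = -0.762545, so φ₂ = -49.689°.
For the longitude increment, Δλ = atan2( sin θ sin δ cos φ₁, cos δ − sin φ₁ sin φ₂ ) = atan2(0.090003, 0.434371) = 11.706°.
λ₂ = 94.679° + 11.706° = 106.385°.
The forward bearing on arrival equals the back-azimuth from the destination plus 180°.
Back-azimuth from P₂ (-49.69°, 106.39°) to P₁ (-46.71°, 94.68°), with Δλ' = λ₁ − λ₂ = -11.71°: atan2( sin Δλ' cos φ₁ , cos φ₂ sin φ₁ − sin φ₂ cos φ₁ cos Δλ' ) = 286.46°.
Final bearing = (286.46° + 180°) mod 360° = 106.46°.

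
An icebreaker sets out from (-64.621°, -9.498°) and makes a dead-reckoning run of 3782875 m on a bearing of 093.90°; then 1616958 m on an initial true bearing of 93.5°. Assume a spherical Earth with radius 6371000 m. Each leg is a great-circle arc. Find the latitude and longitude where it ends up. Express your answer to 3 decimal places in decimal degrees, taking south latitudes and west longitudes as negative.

latitude -48.635°, longitude 72.897°

Apply the spherical direct solution leg by leg, carrying full precision between legs.
Leg 1: from (-64.621°, -9.498°), δ = 3782875/6371000 = 0.593765 rad, θ = 93.9° → φ = -49.921°, λ = 50.610°.
Leg 2: from (-49.921°, 50.610°), δ = 1616958/6371000 = 0.253800 rad, θ = 93.5° → φ = -48.635°, λ = 72.897°.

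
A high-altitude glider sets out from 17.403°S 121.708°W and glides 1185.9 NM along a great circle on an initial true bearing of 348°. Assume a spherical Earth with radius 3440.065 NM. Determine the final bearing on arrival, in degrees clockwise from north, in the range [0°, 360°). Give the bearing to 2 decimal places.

final bearing 348.55°

δ = 1185.9/3440.065 = 0.344732 rad (19.7517°).
Start latitude φ₁ = -0.303740 rad; initial bearing θ = 6.073746 rad.
Destination latitude: φ₂ = arcsin( sin φ₁ cos δ + cos φ₁ sin δ cos θ ) = arcsin(0.033934) = 1.945°.
Then Δλ = atan2(-0.067046, 0.951315) = -0.070361 rad, from sin θ sin δ cos φ₁ over cos δ − sin φ₁ sin φ₂.
Hence λ₂ = -121.708° + -4.031° = -125.739°.
The forward bearing on arrival equals the back-azimuth from the destination plus 180°.
Back-azimuth from P₂ (1.94°, -125.74°) to P₁ (-17.40°, -121.71°), with Δλ' = λ₁ − λ₂ = 4.03°: atan2( sin Δλ' cos φ₁ , cos φ₂ sin φ₁ − sin φ₂ cos φ₁ cos Δλ' ) = 168.55°.
Final bearing = (168.55° + 180°) mod 360° = 348.55°.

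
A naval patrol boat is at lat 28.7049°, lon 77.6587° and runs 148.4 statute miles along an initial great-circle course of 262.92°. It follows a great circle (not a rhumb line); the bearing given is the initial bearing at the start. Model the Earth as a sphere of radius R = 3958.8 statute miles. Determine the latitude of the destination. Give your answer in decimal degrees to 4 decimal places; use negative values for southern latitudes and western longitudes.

Angular distance δ = d/R = 148.4 / 3958.8 = 0.037486 rad.
With φ₁ = 28.7049° = 0.500995 rad and θ = 262.92° = 4.588820 rad:
Applying the spherical law of cosines for sides, sin φ₂ = sin φ₁ cos δ + cos φ₁ sin δ cos θ = 0.475910, so φ₂ = 28.4186°.
Then Δλ = atan2(-0.032621, 0.770719) = -0.042300 rad, from sin θ sin δ cos φ₁ over cos δ − sin φ₁ sin φ₂.
λ₂ = 77.6587° + -2.4236° = 75.2351°.

latitude 28.4186°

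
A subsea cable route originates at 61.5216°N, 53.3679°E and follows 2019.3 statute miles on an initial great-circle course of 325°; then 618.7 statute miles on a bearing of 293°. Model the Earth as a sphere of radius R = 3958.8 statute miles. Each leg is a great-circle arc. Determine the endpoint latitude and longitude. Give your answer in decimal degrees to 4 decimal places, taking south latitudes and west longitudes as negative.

Apply the spherical direct solution leg by leg, carrying full precision between legs.
Leg 1: from (61.5216°, 53.3679°), δ = 2019.3/3958.8 = 0.510079 rad, θ = 325° → φ = 73.2979°, λ = -23.6470°.
Leg 2: from (73.2979°, -23.6470°), δ = 618.7/3958.8 = 0.156285 rad, θ = 293° → φ = 74.4971°, λ = -56.0613°.

latitude 74.4971°, longitude -56.0613°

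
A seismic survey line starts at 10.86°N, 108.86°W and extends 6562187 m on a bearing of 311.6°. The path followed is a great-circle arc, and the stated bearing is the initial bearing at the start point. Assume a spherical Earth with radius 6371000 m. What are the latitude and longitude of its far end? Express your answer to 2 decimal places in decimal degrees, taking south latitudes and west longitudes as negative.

Angular distance δ = d/R = 6562187 / 6371000 = 1.030009 rad.
Converting: φ₁ = 0.189543 rad, θ = 5.438446 rad.
Applying the spherical law of cosines for sides, sin φ₂ = sin φ₁ cos δ + cos φ₁ sin δ cos θ = 0.655988, so φ₂ = 40.99°.
Then Δλ = atan2(-0.629608, 0.391217) = -1.014815 rad, from sin θ sin δ cos φ₁ over cos δ − sin φ₁ sin φ₂.
λ₂ = -108.86° + -58.14° = -167.00°.

latitude 40.99°, longitude -167.00°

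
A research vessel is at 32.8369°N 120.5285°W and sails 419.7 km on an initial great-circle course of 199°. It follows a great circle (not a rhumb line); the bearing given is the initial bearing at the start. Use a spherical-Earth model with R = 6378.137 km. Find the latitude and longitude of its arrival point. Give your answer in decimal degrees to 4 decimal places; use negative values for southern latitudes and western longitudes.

The arc subtends δ = 419.7/6378.137 = 0.065803 rad at the centre.
Start latitude φ₁ = 0.573112 rad; initial bearing θ = 3.473205 rad.
Applying the spherical law of cosines for sides, sin φ₂ = sin φ₁ cos δ + cos φ₁ sin δ cos θ = 0.488837, so φ₂ = 29.2642°.
Δλ = atan2( sin θ sin δ cos φ₁ , cos δ − sin φ₁ sin φ₂ ) = atan2(-0.017987, 0.732764) = -0.024542 rad = -1.4062°.
Hence λ₂ = -120.5285° + -1.4062° = -121.9347°.

latitude 29.2642°, longitude -121.9347°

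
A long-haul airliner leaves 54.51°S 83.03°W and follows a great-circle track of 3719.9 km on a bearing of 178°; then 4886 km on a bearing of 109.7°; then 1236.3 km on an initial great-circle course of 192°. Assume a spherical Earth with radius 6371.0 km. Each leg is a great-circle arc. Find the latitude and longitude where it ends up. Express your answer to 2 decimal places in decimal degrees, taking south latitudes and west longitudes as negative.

Apply the spherical direct solution leg by leg, carrying full precision between legs.
Leg 1: from (-54.51°, -83.03°), δ = 3719.9/6371 = 0.583880 rad, θ = 178° → φ = -87.67°, λ = -54.78°.
Leg 2: from (-87.67°, -54.78°), δ = 4886/6371 = 0.766913 rad, θ = 109.7° → φ = -46.80°, λ = 52.60°.
Leg 3: from (-46.80°, 52.60°), δ = 1236.3/6371 = 0.194051 rad, θ = 192° → φ = -57.61°, λ = 48.31°.

latitude -57.61°, longitude 48.31°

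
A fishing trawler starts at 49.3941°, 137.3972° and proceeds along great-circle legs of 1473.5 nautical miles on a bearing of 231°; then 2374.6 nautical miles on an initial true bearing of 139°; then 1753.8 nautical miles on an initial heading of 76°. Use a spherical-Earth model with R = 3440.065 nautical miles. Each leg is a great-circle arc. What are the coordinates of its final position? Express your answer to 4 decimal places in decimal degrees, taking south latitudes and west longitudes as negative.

Apply the spherical direct solution leg by leg, carrying full precision between legs.
Leg 1: from (49.3941°, 137.3972°), δ = 1473.5/3440.065 = 0.428335 rad, θ = 231° → φ = 31.3650°, λ = 115.1851°.
Leg 2: from (31.3650°, 115.1851°), δ = 2374.6/3440.065 = 0.690278 rad, θ = 139° → φ = -0.5159°, λ = 139.8786°.
Leg 3: from (-0.5159°, 139.8786°), δ = 1753.8/3440.065 = 0.509816 rad, θ = 76° → φ = 6.3267°, λ = 168.3306°.

latitude 6.3267°, longitude 168.3306°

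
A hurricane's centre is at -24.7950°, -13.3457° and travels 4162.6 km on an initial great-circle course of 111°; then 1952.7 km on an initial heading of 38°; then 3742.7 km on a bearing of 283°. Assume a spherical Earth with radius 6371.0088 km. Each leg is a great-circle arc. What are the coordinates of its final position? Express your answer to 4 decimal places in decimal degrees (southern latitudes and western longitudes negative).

latitude -7.7416°, longitude 6.9099°

Apply the spherical direct solution leg by leg, carrying full precision between legs.
Leg 1: from (-24.7950°, -13.3457°), δ = 4162.6/6371.0088 = 0.653366 rad, θ = 111° → φ = -32.0566°, λ = 28.6893°.
Leg 2: from (-32.0566°, 28.6893°), δ = 1952.7/6371.0088 = 0.306498 rad, θ = 38° → φ = -17.7289°, λ = 39.9352°.
Leg 3: from (-17.7289°, 39.9352°), δ = 3742.7/6371.0088 = 0.587458 rad, θ = 283° → φ = -7.7416°, λ = 6.9099°.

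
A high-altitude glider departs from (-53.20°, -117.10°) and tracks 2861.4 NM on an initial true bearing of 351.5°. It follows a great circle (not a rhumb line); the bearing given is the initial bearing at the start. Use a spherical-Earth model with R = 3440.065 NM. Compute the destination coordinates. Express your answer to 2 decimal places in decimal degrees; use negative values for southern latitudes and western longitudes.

δ = 2861.4/3440.065 = 0.831787 rad (47.6579°).
Converting: φ₁ = -0.928515 rad, θ = 6.134832 rad.
Applying the spherical law of cosines for sides, sin φ₂ = sin φ₁ cos δ + cos φ₁ sin δ cos θ = -0.101441, so φ₂ = -5.82°.
Δλ = atan2( sin θ sin δ cos φ₁ , cos δ − sin φ₁ sin φ₂ ) = atan2(-0.065444, 0.592329) = -0.110040 rad = -6.30°.
λ₂ = -117.10° + -6.30° = -123.40°.

latitude -5.82°, longitude -123.40°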